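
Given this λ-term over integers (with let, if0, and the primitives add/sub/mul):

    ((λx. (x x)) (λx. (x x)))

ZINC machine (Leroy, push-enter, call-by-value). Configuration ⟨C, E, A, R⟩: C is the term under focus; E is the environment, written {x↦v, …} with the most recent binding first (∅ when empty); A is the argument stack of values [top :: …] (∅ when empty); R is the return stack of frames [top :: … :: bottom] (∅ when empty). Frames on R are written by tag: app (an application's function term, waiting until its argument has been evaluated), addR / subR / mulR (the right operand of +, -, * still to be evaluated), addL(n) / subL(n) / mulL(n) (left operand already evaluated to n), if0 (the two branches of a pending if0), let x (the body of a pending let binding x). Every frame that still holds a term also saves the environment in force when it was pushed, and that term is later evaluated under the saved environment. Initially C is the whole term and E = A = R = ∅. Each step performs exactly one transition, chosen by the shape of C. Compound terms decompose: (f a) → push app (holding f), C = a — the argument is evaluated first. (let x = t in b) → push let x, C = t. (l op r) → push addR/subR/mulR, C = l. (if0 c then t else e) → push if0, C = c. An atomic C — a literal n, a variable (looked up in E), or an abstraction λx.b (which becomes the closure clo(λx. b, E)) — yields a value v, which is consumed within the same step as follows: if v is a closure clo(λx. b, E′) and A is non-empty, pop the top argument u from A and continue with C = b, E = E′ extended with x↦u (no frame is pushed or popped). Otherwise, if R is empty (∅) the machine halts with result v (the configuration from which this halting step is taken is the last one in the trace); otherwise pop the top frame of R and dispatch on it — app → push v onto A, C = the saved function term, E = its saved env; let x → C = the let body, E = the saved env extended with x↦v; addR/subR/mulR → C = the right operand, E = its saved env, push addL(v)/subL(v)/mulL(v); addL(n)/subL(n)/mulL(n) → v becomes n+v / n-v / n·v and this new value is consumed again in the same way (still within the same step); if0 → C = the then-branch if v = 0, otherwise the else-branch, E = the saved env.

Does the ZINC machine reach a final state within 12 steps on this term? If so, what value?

Answer: DIVERGES (no final state within 12 steps)

Machine steps:
step 0: ⟨C=((λx. (x x)) (λx. (x x))); E=∅; A=∅; R=∅⟩
step 1: ⟨C=(λx. (x x)); E=∅; A=∅; R=[app]⟩
step 2: ⟨C=(λx. (x x)); E=∅; A=[clo(λx. (x x), ∅)]; R=∅⟩
step 3: ⟨C=(x x); E={x↦clo(λx. (x x), ∅)}; A=∅; R=∅⟩
step 4: ⟨C=x; E={x↦clo(λx. (x x), ∅)}; A=∅; R=[app]⟩
step 5: ⟨C=x; E={x↦clo(λx. (x x), ∅)}; A=[clo(λx. (x x), ∅)]; R=∅⟩
… configuration repeats with period 3 (steps 3–5 recur indefinitely) …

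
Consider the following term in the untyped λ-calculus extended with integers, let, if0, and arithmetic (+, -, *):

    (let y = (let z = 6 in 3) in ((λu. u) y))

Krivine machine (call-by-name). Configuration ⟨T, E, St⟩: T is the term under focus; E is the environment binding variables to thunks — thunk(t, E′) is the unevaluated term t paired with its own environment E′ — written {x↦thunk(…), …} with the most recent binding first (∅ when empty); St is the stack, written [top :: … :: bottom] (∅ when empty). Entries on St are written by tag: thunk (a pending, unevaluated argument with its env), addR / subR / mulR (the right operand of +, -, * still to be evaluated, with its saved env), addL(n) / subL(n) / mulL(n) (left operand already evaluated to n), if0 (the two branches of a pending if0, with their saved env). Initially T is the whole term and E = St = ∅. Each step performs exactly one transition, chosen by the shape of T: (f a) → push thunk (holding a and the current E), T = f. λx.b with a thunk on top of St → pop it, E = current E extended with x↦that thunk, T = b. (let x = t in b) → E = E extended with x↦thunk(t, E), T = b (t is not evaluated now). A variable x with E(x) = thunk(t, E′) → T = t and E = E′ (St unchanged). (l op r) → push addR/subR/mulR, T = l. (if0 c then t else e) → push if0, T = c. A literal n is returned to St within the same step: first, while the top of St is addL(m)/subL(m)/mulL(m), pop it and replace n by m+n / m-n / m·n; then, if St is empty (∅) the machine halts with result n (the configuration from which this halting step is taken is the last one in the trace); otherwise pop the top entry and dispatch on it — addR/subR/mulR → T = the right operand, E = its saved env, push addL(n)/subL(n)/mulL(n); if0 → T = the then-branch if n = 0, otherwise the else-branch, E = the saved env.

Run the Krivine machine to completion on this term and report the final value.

0. <T=(let y = (let z = 6 in 3) in ((λu. u) y)), E=∅, St=∅>
1. <T=((λu. u) y), E={y↦thunk((let z = 6 in 3), ∅)}, St=∅>
2. <T=(λu. u), E={y↦thunk((let z = 6 in 3), ∅)}, St=[thunk]>
3. <T=u, E={u↦thunk(y, {y↦thunk((let z = 6 in 3), ∅)}), y↦thunk((let z = 6 in 3), ∅)}, St=∅>
4. <T=y, E={y↦thunk((let z = 6 in 3), ∅)}, St=∅>
5. <T=(let z = 6 in 3), E=∅, St=∅>
6. <T=3, E={z↦thunk(6, ∅)}, St=∅>
→ final value 3

Answer: 3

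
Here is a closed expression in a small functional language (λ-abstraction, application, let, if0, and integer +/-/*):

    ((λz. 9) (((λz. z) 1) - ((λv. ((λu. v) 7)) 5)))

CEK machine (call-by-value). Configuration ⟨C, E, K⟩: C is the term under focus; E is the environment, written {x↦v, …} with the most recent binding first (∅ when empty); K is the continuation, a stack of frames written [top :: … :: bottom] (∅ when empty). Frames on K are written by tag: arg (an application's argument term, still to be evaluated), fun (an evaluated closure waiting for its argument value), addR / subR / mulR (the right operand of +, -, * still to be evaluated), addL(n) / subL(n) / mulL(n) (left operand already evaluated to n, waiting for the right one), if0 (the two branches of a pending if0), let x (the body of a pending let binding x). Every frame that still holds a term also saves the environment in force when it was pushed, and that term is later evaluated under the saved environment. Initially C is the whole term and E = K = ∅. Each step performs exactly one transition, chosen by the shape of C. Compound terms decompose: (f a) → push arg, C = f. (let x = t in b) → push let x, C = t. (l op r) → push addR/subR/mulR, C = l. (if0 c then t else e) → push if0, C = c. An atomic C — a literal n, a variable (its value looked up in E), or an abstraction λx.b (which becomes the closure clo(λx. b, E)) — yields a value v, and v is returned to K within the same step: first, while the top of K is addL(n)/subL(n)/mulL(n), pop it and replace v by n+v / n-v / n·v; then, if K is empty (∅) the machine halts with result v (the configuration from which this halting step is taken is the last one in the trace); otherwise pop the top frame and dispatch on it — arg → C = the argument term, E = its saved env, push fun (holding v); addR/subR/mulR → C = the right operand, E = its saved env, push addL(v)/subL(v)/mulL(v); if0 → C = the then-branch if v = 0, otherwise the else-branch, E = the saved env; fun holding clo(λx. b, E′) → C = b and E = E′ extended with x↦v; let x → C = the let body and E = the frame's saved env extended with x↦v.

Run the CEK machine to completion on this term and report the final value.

Answer: 9

Derivation:
0. [C=((λz. 9) (((λz. z) 1) - ((λv. ((λu. v) 7)) 5))) | E=∅ | K=∅]
1. [C=(λz. 9) | E=∅ | K=[arg]]
2. [C=(((λz. z) 1) - ((λv. ((λu. v) 7)) 5)) | E=∅ | K=[fun]]
3. [C=((λz. z) 1) | E=∅ | K=[subR :: fun]]
4. [C=(λz. z) | E=∅ | K=[arg :: subR :: fun]]
5. [C=1 | E=∅ | K=[fun :: subR :: fun]]
6. [C=z | E={z↦1} | K=[subR :: fun]]
7. [C=((λv. ((λu. v) 7)) 5) | E=∅ | K=[subL(1) :: fun]]
8. [C=(λv. ((λu. v) 7)) | E=∅ | K=[arg :: subL(1) :: fun]]
9. [C=5 | E=∅ | K=[fun :: subL(1) :: fun]]
10. [C=((λu. v) 7) | E={v↦5} | K=[subL(1) :: fun]]
11. [C=(λu. v) | E={v↦5} | K=[arg :: subL(1) :: fun]]
12. [C=7 | E={v↦5} | K=[fun :: subL(1) :: fun]]
13. [C=v | E={u↦7, v↦5} | K=[subL(1) :: fun]]
14. [C=9 | E={z↦-4} | K=∅]
→ final value 9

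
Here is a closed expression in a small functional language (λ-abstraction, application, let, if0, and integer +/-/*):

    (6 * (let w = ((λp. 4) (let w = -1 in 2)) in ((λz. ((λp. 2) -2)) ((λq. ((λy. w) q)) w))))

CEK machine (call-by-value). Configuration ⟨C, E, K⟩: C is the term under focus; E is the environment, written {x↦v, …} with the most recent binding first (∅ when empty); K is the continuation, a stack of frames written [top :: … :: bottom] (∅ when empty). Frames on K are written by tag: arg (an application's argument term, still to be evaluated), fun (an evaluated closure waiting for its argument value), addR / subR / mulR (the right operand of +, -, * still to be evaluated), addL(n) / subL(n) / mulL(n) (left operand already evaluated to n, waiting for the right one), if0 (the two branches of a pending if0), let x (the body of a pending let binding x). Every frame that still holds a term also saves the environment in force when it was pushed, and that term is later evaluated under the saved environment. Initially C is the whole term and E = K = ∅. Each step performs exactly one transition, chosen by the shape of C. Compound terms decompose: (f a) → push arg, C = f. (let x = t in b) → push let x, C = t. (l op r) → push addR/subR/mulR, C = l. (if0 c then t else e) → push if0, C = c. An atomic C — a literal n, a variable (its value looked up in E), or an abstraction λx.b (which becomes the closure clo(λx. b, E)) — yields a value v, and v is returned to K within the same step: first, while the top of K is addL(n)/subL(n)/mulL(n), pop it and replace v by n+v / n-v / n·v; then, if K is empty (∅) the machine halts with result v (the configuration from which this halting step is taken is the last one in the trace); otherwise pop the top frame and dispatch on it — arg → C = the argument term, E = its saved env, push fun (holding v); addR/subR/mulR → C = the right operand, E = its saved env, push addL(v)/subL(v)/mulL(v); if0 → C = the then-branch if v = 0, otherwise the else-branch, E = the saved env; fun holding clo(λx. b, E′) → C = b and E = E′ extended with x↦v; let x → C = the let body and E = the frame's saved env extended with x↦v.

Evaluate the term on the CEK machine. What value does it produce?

0. [C=(6 * (let w = ((λp. 4) (let w = -1 in 2)) in ((λz. ((λp. 2) -2)) ((λq. ((λy. w) q)) w)))) | E=∅ | K=∅]
1. [C=6 | E=∅ | K=[mulR]]
2. [C=(let w = ((λp. 4) (let w = -1 in 2)) in ((λz. ((λp. 2) -2)) ((λq. ((λy. w) q)) w))) | E=∅ | K=[mulL(6)]]
3. [C=((λp. 4) (let w = -1 in 2)) | E=∅ | K=[let w :: mulL(6)]]
4. [C=(λp. 4) | E=∅ | K=[arg :: let w :: mulL(6)]]
5. [C=(let w = -1 in 2) | E=∅ | K=[fun :: let w :: mulL(6)]]
6. [C=-1 | E=∅ | K=[let w :: fun :: let w :: mulL(6)]]
7. [C=2 | E={w↦-1} | K=[fun :: let w :: mulL(6)]]
8. [C=4 | E={p↦2} | K=[let w :: mulL(6)]]
9. [C=((λz. ((λp. 2) -2)) ((λq. ((λy. w) q)) w)) | E={w↦4} | K=[mulL(6)]]
10. [C=(λz. ((λp. 2) -2)) | E={w↦4} | K=[arg :: mulL(6)]]
11. [C=((λq. ((λy. w) q)) w) | E={w↦4} | K=[fun :: mulL(6)]]
12. [C=(λq. ((λy. w) q)) | E={w↦4} | K=[arg :: fun :: mulL(6)]]
13. [C=w | E={w↦4} | K=[fun :: fun :: mulL(6)]]
14. [C=((λy. w) q) | E={q↦4, w↦4} | K=[fun :: mulL(6)]]
15. [C=(λy. w) | E={q↦4, w↦4} | K=[arg :: fun :: mulL(6)]]
16. [C=q | E={q↦4, w↦4} | K=[fun :: fun :: mulL(6)]]
17. [C=w | E={y↦4, q↦4, w↦4} | K=[fun :: mulL(6)]]
18. [C=((λp. 2) -2) | E={z↦4, w↦4} | K=[mulL(6)]]
19. [C=(λp. 2) | E={z↦4, w↦4} | K=[arg :: mulL(6)]]
20. [C=-2 | E={z↦4, w↦4} | K=[fun :: mulL(6)]]
21. [C=2 | E={p↦-2, z↦4, w↦4} | K=[mulL(6)]]
→ final value 12

Answer: 12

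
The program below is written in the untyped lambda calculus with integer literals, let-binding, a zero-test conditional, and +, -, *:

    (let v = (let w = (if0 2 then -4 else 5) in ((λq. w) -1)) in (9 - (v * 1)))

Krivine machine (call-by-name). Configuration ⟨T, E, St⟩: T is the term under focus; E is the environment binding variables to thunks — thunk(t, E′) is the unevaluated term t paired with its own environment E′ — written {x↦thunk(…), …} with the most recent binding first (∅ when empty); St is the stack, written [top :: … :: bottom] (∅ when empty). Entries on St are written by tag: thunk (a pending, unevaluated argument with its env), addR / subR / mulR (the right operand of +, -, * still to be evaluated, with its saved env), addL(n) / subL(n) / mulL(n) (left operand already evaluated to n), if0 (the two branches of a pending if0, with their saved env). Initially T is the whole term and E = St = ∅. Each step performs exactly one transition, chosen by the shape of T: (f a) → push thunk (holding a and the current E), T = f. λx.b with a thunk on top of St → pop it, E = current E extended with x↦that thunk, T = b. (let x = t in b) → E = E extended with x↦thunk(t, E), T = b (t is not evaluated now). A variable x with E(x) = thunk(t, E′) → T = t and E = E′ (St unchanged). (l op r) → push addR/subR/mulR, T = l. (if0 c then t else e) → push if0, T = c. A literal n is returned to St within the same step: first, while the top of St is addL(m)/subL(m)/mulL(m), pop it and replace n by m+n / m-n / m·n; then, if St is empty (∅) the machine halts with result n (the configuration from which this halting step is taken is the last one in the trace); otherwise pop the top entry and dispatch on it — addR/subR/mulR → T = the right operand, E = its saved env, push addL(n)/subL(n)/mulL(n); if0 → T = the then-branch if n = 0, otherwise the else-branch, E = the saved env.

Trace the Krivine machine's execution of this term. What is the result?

Answer: 4

Machine steps:
step 0: ⟨T=(let v = (let w = (if0 2 then -4 else 5) in ((λq. w) -1)) in (9 - (v * 1))); E=∅; St=∅⟩
step 1: ⟨T=(9 - (v * 1)); E={v↦thunk((let w = (if0 2 then -4 else 5) in ((λq. w) -1)), ∅)}; St=∅⟩
step 2: ⟨T=9; E={v↦thunk((let w = (if0 2 then -4 else 5) in ((λq. w) -1)), ∅)}; St=[subR]⟩
step 3: ⟨T=(v * 1); E={v↦thunk((let w = (if0 2 then -4 else 5) in ((λq. w) -1)), ∅)}; St=[subL(9)]⟩
step 4: ⟨T=v; E={v↦thunk((let w = (if0 2 then -4 else 5) in ((λq. w) -1)), ∅)}; St=[mulR :: subL(9)]⟩
step 5: ⟨T=(let w = (if0 2 then -4 else 5) in ((λq. w) -1)); E=∅; St=[mulR :: subL(9)]⟩
step 6: ⟨T=((λq. w) -1); E={w↦thunk((if0 2 then -4 else 5), ∅)}; St=[mulR :: subL(9)]⟩
step 7: ⟨T=(λq. w); E={w↦thunk((if0 2 then -4 else 5), ∅)}; St=[thunk :: mulR :: subL(9)]⟩
step 8: ⟨T=w; E={q↦thunk(-1, {w↦thunk((if0 2 then -4 else 5), ∅)}), w↦thunk((if0 2 then -4 else 5), ∅)}; St=[mulR :: subL(9)]⟩
step 9: ⟨T=(if0 2 then -4 else 5); E=∅; St=[mulR :: subL(9)]⟩
step 10: ⟨T=2; E=∅; St=[if0 :: mulR :: subL(9)]⟩
step 11: ⟨T=5; E=∅; St=[mulR :: subL(9)]⟩
step 12: ⟨T=1; E={v↦thunk((let w = (if0 2 then -4 else 5) in ((λq. w) -1)), ∅)}; St=[mulL(5) :: subL(9)]⟩
→ final value 4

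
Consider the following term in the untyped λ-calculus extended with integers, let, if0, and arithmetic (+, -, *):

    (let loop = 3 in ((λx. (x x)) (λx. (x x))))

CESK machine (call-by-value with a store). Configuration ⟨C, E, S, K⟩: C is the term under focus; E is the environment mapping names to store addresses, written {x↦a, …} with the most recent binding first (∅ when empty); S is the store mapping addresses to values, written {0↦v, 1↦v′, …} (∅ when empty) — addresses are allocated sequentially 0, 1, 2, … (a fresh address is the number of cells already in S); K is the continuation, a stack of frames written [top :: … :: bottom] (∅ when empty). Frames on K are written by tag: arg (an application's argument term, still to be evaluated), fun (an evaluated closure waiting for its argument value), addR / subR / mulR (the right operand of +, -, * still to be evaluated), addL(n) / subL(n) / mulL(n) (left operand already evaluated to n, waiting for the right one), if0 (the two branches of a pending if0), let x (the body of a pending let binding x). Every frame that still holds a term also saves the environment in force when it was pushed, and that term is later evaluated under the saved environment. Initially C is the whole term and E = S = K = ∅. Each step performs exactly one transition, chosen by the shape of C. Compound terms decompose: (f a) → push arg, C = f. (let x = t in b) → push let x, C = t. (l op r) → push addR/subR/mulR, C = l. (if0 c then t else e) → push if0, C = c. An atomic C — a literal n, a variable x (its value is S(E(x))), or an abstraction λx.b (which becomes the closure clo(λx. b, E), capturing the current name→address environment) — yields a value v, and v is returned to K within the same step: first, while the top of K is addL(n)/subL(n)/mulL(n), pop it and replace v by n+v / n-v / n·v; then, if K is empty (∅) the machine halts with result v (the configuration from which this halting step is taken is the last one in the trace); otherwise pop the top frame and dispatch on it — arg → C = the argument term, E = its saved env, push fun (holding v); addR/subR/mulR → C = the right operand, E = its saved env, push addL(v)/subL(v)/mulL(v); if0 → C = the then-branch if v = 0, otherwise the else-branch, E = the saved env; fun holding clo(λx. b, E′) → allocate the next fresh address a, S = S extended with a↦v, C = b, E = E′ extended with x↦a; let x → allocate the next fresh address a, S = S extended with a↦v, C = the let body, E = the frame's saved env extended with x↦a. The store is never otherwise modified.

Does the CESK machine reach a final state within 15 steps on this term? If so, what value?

Answer: DIVERGES (no final state within 15 steps)

Execution trace:
t=0: [C=(let loop = 3 in ((λx. (x x)) (λx. (x x)))) | E=∅ | S=∅ | K=∅]
t=1: [C=3 | E=∅ | S=∅ | K=[let loop]]
t=2: [C=((λx. (x x)) (λx. (x x))) | E={loop↦0} | S={0↦3} | K=∅]
t=3: [C=(λx. (x x)) | E={loop↦0} | S={0↦3} | K=[arg]]
t=4: [C=(λx. (x x)) | E={loop↦0} | S={0↦3} | K=[fun]]
t=5: [C=(x x) | E={x↦1, loop↦0} | S={0↦3, 1↦clo(λx. (x x), {loop↦0})} | K=∅]
t=6: [C=x | E={x↦1, loop↦0} | S={0↦3, 1↦clo(λx. (x x), {loop↦0})} | K=[arg]]
t=7: [C=x | E={x↦1, loop↦0} | S={0↦3, 1↦clo(λx. (x x), {loop↦0})} | K=[fun]]
t=8: [C=(x x) | E={x↦2, loop↦0} | S={0↦3, 1↦clo(λx. (x x), {loop↦0}), 2↦clo(λx. (x x), {loop↦0})} | K=∅]
t=9: [C=x | E={x↦2, loop↦0} | S={0↦3, 1↦clo(λx. (x x), {loop↦0}), 2↦clo(λx. (x x), {loop↦0})} | K=[arg]]
t=10: [C=x | E={x↦2, loop↦0} | S={0↦3, 1↦clo(λx. (x x), {loop↦0}), 2↦clo(λx. (x x), {loop↦0})} | K=[fun]]
t=11: [C=(x x) | E={x↦3, loop↦0} | S={0↦3, 1↦clo(λx. (x x), {loop↦0}), 2↦clo(λx. (x x), {loop↦0}), 3↦clo(λx. (x x), {loop↦0})} | K=∅]
t=12: [C=x | E={x↦3, loop↦0} | S={0↦3, 1↦clo(λx. (x x), {loop↦0}), 2↦clo(λx. (x x), {loop↦0}), 3↦clo(λx. (x x), {loop↦0})} | K=[arg]]
t=13: [C=x | E={x↦3, loop↦0} | S={0↦3, 1↦clo(λx. (x x), {loop↦0}), 2↦clo(λx. (x x), {loop↦0}), 3↦clo(λx. (x x), {loop↦0})} | K=[fun]]
t=14: [C=(x x) | E={x↦4, loop↦0} | S={0↦3, 1↦clo(λx. (x x), {loop↦0}), 2↦clo(λx. (x x), {loop↦0}), 3↦clo(λx. (x x), {loop↦0}), 4↦clo(λx. (x x), {loop↦0})} | K=∅]
t=15: [C=x | E={x↦4, loop↦0} | S={0↦3, 1↦clo(λx. (x x), {loop↦0}), 2↦clo(λx. (x x), {loop↦0}), 3↦clo(λx. (x x), {loop↦0}), 4↦clo(λx. (x x), {loop↦0})} | K=[arg]]
→ 15 transitions taken and the configuration is still not final: no result within 15 steps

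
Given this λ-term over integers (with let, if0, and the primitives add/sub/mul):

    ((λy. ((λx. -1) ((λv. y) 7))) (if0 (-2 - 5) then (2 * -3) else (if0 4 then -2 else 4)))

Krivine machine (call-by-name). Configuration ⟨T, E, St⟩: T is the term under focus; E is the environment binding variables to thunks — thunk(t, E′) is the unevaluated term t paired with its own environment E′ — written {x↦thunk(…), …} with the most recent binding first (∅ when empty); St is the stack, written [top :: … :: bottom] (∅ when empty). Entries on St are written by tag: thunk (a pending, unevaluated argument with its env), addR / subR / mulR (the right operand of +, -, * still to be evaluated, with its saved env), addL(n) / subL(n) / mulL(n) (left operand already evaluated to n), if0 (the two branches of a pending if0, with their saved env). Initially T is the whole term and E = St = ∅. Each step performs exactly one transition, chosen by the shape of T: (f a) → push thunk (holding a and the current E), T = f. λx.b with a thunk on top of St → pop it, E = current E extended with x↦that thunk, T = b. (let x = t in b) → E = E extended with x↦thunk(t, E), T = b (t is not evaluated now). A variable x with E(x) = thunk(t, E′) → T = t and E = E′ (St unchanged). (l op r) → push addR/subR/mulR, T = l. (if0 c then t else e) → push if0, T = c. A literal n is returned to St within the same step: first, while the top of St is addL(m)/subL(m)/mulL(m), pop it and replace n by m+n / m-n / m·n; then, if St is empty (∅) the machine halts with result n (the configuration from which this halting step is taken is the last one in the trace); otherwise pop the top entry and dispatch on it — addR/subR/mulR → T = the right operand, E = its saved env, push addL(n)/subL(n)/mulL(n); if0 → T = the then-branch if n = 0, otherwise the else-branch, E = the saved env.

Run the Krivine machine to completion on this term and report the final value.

t=0: <T=((λy. ((λx. -1) ((λv. y) 7))) (if0 (-2 - 5) then (2 * -3) else (if0 4 then -2 else 4))), E=∅, St=∅>
t=1: <T=(λy. ((λx. -1) ((λv. y) 7))), E=∅, St=[thunk]>
t=2: <T=((λx. -1) ((λv. y) 7)), E={y↦thunk((if0 (-2 - 5) then (2 * -3) else (if0 4 then -2 else 4)), ∅)}, St=∅>
t=3: <T=(λx. -1), E={y↦thunk((if0 (-2 - 5) then (2 * -3) else (if0 4 then -2 else 4)), ∅)}, St=[thunk]>
t=4: <T=-1, E={x↦thunk(((λv. y) 7), {y↦thunk((if0 (-2 - 5) then (2 * -3) else (if0 4 then -2 else 4)), ∅)}), y↦thunk((if0 (-2 - 5) then (2 * -3) else (if0 4 then -2 else 4)), ∅)}, St=∅>
→ final value -1

Answer: -1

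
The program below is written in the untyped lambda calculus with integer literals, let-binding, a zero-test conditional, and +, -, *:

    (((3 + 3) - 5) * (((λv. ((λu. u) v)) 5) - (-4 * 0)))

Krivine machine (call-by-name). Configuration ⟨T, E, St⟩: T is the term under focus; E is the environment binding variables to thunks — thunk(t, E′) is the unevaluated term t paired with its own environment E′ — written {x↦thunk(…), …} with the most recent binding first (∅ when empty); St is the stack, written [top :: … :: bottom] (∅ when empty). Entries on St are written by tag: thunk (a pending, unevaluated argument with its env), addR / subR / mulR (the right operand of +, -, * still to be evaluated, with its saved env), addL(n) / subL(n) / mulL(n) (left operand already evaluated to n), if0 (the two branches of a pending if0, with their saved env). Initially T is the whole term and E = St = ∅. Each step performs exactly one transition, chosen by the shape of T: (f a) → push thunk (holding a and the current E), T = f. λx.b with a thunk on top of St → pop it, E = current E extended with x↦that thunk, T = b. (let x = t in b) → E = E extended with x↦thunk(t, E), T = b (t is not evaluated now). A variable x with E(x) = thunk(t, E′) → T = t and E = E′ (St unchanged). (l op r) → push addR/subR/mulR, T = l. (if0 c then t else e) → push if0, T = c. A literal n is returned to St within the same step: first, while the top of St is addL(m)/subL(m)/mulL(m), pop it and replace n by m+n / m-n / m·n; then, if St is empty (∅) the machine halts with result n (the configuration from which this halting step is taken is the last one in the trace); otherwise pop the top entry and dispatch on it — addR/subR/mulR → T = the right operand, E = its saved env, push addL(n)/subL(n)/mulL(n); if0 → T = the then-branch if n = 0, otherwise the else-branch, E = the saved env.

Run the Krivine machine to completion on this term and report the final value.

Answer: 5

Machine steps:
[0] <T=(((3 + 3) - 5) * (((λv. ((λu. u) v)) 5) - (-4 * 0))), E=∅, St=∅>
[1] <T=((3 + 3) - 5), E=∅, St=[mulR]>
[2] <T=(3 + 3), E=∅, St=[subR :: mulR]>
[3] <T=3, E=∅, St=[addR :: subR :: mulR]>
[4] <T=3, E=∅, St=[addL(3) :: subR :: mulR]>
[5] <T=5, E=∅, St=[subL(6) :: mulR]>
[6] <T=(((λv. ((λu. u) v)) 5) - (-4 * 0)), E=∅, St=[mulL(1)]>
[7] <T=((λv. ((λu. u) v)) 5), E=∅, St=[subR :: mulL(1)]>
[8] <T=(λv. ((λu. u) v)), E=∅, St=[thunk :: subR :: mulL(1)]>
[9] <T=((λu. u) v), E={v↦thunk(5, ∅)}, St=[subR :: mulL(1)]>
[10] <T=(λu. u), E={v↦thunk(5, ∅)}, St=[thunk :: subR :: mulL(1)]>
[11] <T=u, E={u↦thunk(v, {v↦thunk(5, ∅)}), v↦thunk(5, ∅)}, St=[subR :: mulL(1)]>
[12] <T=v, E={v↦thunk(5, ∅)}, St=[subR :: mulL(1)]>
[13] <T=5, E=∅, St=[subR :: mulL(1)]>
[14] <T=(-4 * 0), E=∅, St=[subL(5) :: mulL(1)]>
[15] <T=-4, E=∅, St=[mulR :: subL(5) :: mulL(1)]>
[16] <T=0, E=∅, St=[mulL(-4) :: subL(5) :: mulL(1)]>
→ final value 5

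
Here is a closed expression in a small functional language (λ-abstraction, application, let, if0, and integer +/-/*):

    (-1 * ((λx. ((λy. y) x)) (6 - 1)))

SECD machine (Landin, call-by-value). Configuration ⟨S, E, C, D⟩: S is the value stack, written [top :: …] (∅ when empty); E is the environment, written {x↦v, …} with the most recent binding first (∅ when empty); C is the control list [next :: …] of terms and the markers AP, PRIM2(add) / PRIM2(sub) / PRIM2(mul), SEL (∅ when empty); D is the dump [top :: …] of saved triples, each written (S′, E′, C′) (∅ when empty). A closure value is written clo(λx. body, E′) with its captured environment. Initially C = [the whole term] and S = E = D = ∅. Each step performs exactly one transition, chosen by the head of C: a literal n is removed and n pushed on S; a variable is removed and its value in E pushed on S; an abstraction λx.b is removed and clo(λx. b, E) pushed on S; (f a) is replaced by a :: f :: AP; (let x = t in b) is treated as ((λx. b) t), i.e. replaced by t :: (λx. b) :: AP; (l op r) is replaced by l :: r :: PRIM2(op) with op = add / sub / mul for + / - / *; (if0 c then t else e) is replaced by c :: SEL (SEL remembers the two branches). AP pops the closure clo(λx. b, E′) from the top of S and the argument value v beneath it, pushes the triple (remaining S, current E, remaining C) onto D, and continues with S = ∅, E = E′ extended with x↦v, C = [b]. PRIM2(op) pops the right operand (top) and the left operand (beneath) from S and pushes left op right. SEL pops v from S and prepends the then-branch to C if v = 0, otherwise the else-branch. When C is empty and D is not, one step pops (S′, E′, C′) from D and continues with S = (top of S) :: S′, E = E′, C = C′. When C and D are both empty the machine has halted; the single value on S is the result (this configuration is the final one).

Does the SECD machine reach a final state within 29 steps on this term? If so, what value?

0. [S=∅ | E=∅ | C=[(-1 * ((λx. ((λy. y) x)) (6 - 1)))] | D=∅]
1. [S=∅ | E=∅ | C=[-1 :: ((λx. ((λy. y) x)) (6 - 1)) :: PRIM2(mul)] | D=∅]
2. [S=[-1] | E=∅ | C=[((λx. ((λy. y) x)) (6 - 1)) :: PRIM2(mul)] | D=∅]
3. [S=[-1] | E=∅ | C=[(6 - 1) :: (λx. ((λy. y) x)) :: AP :: PRIM2(mul)] | D=∅]
4. [S=[-1] | E=∅ | C=[6 :: 1 :: PRIM2(sub) :: (λx. ((λy. y) x)) :: AP :: PRIM2(mul)] | D=∅]
5. [S=[6 :: -1] | E=∅ | C=[1 :: PRIM2(sub) :: (λx. ((λy. y) x)) :: AP :: PRIM2(mul)] | D=∅]
6. [S=[1 :: 6 :: -1] | E=∅ | C=[PRIM2(sub) :: (λx. ((λy. y) x)) :: AP :: PRIM2(mul)] | D=∅]
7. [S=[5 :: -1] | E=∅ | C=[(λx. ((λy. y) x)) :: AP :: PRIM2(mul)] | D=∅]
8. [S=[clo(λx. ((λy. y) x), ∅) :: 5 :: -1] | E=∅ | C=[AP :: PRIM2(mul)] | D=∅]
9. [S=∅ | E={x↦5} | C=[((λy. y) x)] | D=[([-1], ∅, [PRIM2(mul)])]]
10. [S=∅ | E={x↦5} | C=[x :: (λy. y) :: AP] | D=[([-1], ∅, [PRIM2(mul)])]]
11. [S=[5] | E={x↦5} | C=[(λy. y) :: AP] | D=[([-1], ∅, [PRIM2(mul)])]]
12. [S=[clo(λy. y, {x↦5}) :: 5] | E={x↦5} | C=[AP] | D=[([-1], ∅, [PRIM2(mul)])]]
13. [S=∅ | E={y↦5, x↦5} | C=[y] | D=[(∅, {x↦5}, ∅) :: ([-1], ∅, [PRIM2(mul)])]]
14. [S=[5] | E={y↦5, x↦5} | C=∅ | D=[(∅, {x↦5}, ∅) :: ([-1], ∅, [PRIM2(mul)])]]
15. [S=[5] | E={x↦5} | C=∅ | D=[([-1], ∅, [PRIM2(mul)])]]
16. [S=[5 :: -1] | E=∅ | C=[PRIM2(mul)] | D=∅]
17. [S=[-5] | E=∅ | C=∅ | D=∅]
→ final value -5

Answer: -5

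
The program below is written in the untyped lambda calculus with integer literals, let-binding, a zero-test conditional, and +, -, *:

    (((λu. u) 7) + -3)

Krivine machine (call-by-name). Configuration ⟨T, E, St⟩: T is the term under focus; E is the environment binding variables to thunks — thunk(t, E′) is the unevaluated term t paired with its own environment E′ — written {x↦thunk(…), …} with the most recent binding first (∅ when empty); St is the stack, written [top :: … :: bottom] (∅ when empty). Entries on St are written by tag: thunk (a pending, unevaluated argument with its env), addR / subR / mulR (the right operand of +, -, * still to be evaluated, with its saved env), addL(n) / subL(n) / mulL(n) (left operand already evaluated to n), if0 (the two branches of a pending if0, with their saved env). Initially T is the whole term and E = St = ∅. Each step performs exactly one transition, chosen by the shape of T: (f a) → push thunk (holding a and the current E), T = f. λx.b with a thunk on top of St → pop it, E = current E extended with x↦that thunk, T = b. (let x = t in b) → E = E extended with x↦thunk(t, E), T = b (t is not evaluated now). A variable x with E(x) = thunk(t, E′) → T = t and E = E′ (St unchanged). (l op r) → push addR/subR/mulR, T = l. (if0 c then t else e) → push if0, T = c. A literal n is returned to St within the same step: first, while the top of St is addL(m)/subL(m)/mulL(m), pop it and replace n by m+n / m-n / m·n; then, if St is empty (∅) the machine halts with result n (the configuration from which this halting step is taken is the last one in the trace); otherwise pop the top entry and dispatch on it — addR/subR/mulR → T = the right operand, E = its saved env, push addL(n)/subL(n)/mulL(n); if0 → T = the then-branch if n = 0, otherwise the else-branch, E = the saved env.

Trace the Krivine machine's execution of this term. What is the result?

Answer: 4

Derivation:
0. [T=(((λu. u) 7) + -3) | E=∅ | St=∅]
1. [T=((λu. u) 7) | E=∅ | St=[addR]]
2. [T=(λu. u) | E=∅ | St=[thunk :: addR]]
3. [T=u | E={u↦thunk(7, ∅)} | St=[addR]]
4. [T=7 | E=∅ | St=[addR]]
5. [T=-3 | E=∅ | St=[addL(7)]]
→ final value 4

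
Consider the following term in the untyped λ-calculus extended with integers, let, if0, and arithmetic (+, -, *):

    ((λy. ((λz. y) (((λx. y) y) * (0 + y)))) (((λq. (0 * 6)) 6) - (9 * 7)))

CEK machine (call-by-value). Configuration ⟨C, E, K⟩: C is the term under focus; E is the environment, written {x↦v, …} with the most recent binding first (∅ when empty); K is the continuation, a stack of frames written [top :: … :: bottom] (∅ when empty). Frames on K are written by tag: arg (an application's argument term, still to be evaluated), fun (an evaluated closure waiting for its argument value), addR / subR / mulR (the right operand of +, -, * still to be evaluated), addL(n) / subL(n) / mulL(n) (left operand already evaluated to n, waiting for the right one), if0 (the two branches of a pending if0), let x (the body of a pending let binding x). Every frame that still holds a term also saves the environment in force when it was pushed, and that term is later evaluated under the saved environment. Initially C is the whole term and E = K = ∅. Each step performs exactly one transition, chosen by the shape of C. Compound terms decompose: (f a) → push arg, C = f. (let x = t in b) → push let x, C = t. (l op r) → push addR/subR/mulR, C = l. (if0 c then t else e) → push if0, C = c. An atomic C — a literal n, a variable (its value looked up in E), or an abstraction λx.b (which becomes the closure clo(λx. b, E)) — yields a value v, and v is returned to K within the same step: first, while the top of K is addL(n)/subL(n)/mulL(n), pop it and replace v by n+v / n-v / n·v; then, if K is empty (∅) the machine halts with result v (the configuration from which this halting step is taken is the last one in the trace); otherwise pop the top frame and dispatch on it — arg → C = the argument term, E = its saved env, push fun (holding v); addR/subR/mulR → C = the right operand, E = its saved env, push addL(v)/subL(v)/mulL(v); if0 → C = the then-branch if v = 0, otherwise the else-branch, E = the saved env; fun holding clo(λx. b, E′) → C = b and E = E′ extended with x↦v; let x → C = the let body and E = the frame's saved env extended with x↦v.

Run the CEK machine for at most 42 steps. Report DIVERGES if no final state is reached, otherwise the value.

0. [C=((λy. ((λz. y) (((λx. y) y) * (0 + y)))) (((λq. (0 * 6)) 6) - (9 * 7))) | E=∅ | K=∅]
1. [C=(λy. ((λz. y) (((λx. y) y) * (0 + y)))) | E=∅ | K=[arg]]
2. [C=(((λq. (0 * 6)) 6) - (9 * 7)) | E=∅ | K=[fun]]
3. [C=((λq. (0 * 6)) 6) | E=∅ | K=[subR :: fun]]
4. [C=(λq. (0 * 6)) | E=∅ | K=[arg :: subR :: fun]]
5. [C=6 | E=∅ | K=[fun :: subR :: fun]]
6. [C=(0 * 6) | E={q↦6} | K=[subR :: fun]]
7. [C=0 | E={q↦6} | K=[mulR :: subR :: fun]]
8. [C=6 | E={q↦6} | K=[mulL(0) :: subR :: fun]]
9. [C=(9 * 7) | E=∅ | K=[subL(0) :: fun]]
10. [C=9 | E=∅ | K=[mulR :: subL(0) :: fun]]
11. [C=7 | E=∅ | K=[mulL(9) :: subL(0) :: fun]]
12. [C=((λz. y) (((λx. y) y) * (0 + y))) | E={y↦-63} | K=∅]
13. [C=(λz. y) | E={y↦-63} | K=[arg]]
14. [C=(((λx. y) y) * (0 + y)) | E={y↦-63} | K=[fun]]
15. [C=((λx. y) y) | E={y↦-63} | K=[mulR :: fun]]
16. [C=(λx. y) | E={y↦-63} | K=[arg :: mulR :: fun]]
17. [C=y | E={y↦-63} | K=[fun :: mulR :: fun]]
18. [C=y | E={x↦-63, y↦-63} | K=[mulR :: fun]]
19. [C=(0 + y) | E={y↦-63} | K=[mulL(-63) :: fun]]
20. [C=0 | E={y↦-63} | K=[addR :: mulL(-63) :: fun]]
21. [C=y | E={y↦-63} | K=[addL(0) :: mulL(-63) :: fun]]
22. [C=y | E={z↦3969, y↦-63} | K=∅]
→ final value -63

Answer: -63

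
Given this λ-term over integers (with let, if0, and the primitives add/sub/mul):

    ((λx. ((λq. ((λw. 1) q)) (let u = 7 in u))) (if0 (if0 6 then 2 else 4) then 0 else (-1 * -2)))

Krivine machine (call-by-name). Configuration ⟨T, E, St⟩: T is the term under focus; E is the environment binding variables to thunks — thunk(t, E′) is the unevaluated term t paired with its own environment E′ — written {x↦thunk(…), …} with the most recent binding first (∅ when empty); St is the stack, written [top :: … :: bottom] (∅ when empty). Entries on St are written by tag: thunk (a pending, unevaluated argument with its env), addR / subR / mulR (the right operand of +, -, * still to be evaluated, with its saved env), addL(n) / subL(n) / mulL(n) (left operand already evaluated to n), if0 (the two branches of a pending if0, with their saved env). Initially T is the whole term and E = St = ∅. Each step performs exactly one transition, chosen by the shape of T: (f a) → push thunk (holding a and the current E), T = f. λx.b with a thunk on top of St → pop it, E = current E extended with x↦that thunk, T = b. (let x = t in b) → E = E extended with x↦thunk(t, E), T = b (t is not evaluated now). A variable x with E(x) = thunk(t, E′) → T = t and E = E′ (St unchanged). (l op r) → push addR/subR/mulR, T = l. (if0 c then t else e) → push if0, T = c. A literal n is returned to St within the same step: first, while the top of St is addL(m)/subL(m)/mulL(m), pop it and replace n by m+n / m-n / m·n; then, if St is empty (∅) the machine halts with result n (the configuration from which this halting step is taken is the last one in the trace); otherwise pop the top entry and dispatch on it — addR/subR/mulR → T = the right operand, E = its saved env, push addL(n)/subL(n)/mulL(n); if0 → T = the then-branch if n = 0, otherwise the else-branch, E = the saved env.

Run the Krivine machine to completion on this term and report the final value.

Answer: 1

Execution trace:
[0] <T=((λx. ((λq. ((λw. 1) q)) (let u = 7 in u))) (if0 (if0 6 then 2 else 4) then 0 else (-1 * -2))), E=∅, St=∅>
[1] <T=(λx. ((λq. ((λw. 1) q)) (let u = 7 in u))), E=∅, St=[thunk]>
[2] <T=((λq. ((λw. 1) q)) (let u = 7 in u)), E={x↦thunk((if0 (if0 6 then 2 else 4) then 0 else (-1 * -2)), ∅)}, St=∅>
[3] <T=(λq. ((λw. 1) q)), E={x↦thunk((if0 (if0 6 then 2 else 4) then 0 else (-1 * -2)), ∅)}, St=[thunk]>
[4] <T=((λw. 1) q), E={q↦thunk((let u = 7 in u), {x↦thunk((if0 (if0 6 then 2 else 4) then 0 else (-1 * -2)), ∅)}), x↦thunk((if0 (if0 6 then 2 else 4) then 0 else (-1 * -2)), ∅)}, St=∅>
[5] <T=(λw. 1), E={q↦thunk((let u = 7 in u), {x↦thunk((if0 (if0 6 then 2 else 4) then 0 else (-1 * -2)), ∅)}), x↦thunk((if0 (if0 6 then 2 else 4) then 0 else (-1 * -2)), ∅)}, St=[thunk]>
[6] <T=1, E={w↦thunk(q, {q↦thunk((let u = 7 in u), {x↦thunk((if0 (if0 6 then 2 else 4) then 0 else (-1 * -2)), ∅)}), x↦thunk((if0 (if0 6 then 2 else 4) then 0 else (-1 * -2)), ∅)}), q↦thunk((let u = 7 in u), {x↦thunk((if0 (if0 6 then 2 else 4) then 0 else (-1 * -2)), ∅)}), x↦thunk((if0 (if0 6 then 2 else 4) then 0 else (-1 * -2)), ∅)}, St=∅>
→ final value 1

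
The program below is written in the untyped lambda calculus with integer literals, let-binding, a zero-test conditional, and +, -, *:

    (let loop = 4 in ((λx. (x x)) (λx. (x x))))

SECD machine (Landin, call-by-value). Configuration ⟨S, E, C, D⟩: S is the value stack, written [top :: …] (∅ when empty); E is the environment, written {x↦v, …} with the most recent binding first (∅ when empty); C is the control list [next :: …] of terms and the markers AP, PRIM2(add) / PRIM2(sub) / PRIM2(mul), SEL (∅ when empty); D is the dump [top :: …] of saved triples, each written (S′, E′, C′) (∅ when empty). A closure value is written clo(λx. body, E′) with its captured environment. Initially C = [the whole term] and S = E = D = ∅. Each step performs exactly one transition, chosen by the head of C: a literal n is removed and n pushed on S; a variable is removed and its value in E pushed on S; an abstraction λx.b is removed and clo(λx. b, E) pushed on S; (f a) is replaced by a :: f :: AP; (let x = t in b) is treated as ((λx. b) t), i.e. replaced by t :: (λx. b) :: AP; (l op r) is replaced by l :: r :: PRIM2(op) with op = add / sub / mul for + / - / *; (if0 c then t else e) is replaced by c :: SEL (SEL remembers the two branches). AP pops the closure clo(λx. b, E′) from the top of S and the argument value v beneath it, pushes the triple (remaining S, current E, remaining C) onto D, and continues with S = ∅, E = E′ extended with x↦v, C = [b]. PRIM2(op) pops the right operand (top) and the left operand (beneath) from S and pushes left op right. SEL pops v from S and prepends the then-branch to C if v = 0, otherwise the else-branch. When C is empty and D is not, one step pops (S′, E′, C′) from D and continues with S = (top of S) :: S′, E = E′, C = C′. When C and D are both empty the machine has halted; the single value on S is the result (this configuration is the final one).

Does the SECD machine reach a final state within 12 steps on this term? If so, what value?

Answer: DIVERGES (no final state within 12 steps)

Derivation:
t=0: [S=∅ | E=∅ | C=[(let loop = 4 in ((λx. (x x)) (λx. (x x))))] | D=∅]
t=1: [S=∅ | E=∅ | C=[4 :: (λloop. ((λx. (x x)) (λx. (x x)))) :: AP] | D=∅]
t=2: [S=[4] | E=∅ | C=[(λloop. ((λx. (x x)) (λx. (x x)))) :: AP] | D=∅]
t=3: [S=[clo(λloop. ((λx. (x x)) (λx. (x x))), ∅) :: 4] | E=∅ | C=[AP] | D=∅]
t=4: [S=∅ | E={loop↦4} | C=[((λx. (x x)) (λx. (x x)))] | D=[(∅, ∅, ∅)]]
t=5: [S=∅ | E={loop↦4} | C=[(λx. (x x)) :: (λx. (x x)) :: AP] | D=[(∅, ∅, ∅)]]
t=6: [S=[clo(λx. (x x), {loop↦4})] | E={loop↦4} | C=[(λx. (x x)) :: AP] | D=[(∅, ∅, ∅)]]
t=7: [S=[clo(λx. (x x), {loop↦4}) :: clo(λx. (x x), {loop↦4})] | E={loop↦4} | C=[AP] | D=[(∅, ∅, ∅)]]
t=8: [S=∅ | E={x↦clo(λx. (x x), {loop↦4}), loop↦4} | C=[(x x)] | D=[(∅, {loop↦4}, ∅) :: (∅, ∅, ∅)]]
t=9: [S=∅ | E={x↦clo(λx. (x x), {loop↦4}), loop↦4} | C=[x :: x :: AP] | D=[(∅, {loop↦4}, ∅) :: (∅, ∅, ∅)]]
t=10: [S=[clo(λx. (x x), {loop↦4})] | E={x↦clo(λx. (x x), {loop↦4}), loop↦4} | C=[x :: AP] | D=[(∅, {loop↦4}, ∅) :: (∅, ∅, ∅)]]
t=11: [S=[clo(λx. (x x), {loop↦4}) :: clo(λx. (x x), {loop↦4})] | E={x↦clo(λx. (x x), {loop↦4}), loop↦4} | C=[AP] | D=[(∅, {loop↦4}, ∅) :: (∅, ∅, ∅)]]
t=12: [S=∅ | E={x↦clo(λx. (x x), {loop↦4}), loop↦4} | C=[(x x)] | D=[(∅, {x↦clo(λx. (x x), {loop↦4}), loop↦4}, ∅) :: (∅, {loop↦4}, ∅) :: (∅, ∅, ∅)]]
→ 12 transitions taken and the configuration is still not final: no result within 12 steps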